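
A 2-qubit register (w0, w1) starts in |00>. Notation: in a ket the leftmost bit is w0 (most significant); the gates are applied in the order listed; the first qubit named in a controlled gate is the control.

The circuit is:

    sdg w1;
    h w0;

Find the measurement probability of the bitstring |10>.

The probability of measuring |10> is 1/2.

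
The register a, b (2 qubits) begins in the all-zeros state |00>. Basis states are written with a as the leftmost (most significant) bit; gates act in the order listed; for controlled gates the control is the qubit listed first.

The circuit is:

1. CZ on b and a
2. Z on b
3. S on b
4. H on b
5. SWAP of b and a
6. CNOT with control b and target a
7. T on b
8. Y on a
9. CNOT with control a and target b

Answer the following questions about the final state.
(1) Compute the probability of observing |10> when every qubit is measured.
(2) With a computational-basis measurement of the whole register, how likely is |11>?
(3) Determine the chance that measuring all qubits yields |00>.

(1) The probability of measuring |10> is 0.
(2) A full measurement returns |11> with probability 1/2.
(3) The probability of measuring |00> is 1/2.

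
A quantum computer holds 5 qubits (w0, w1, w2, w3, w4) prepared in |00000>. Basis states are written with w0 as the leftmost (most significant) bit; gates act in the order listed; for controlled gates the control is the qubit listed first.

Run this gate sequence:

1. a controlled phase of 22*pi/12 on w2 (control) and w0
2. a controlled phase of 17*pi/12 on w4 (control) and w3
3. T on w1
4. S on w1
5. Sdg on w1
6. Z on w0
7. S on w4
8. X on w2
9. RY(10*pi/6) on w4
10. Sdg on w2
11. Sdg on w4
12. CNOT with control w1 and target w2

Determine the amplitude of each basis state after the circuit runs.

The final amplitudes are sqrt(3)*I/2 on |00100>, -1/2 on |00101>, and 0 on every other basis state. Key observation: steps 4-5 multiply out to the identity, so the circuit reduces to the remaining gates.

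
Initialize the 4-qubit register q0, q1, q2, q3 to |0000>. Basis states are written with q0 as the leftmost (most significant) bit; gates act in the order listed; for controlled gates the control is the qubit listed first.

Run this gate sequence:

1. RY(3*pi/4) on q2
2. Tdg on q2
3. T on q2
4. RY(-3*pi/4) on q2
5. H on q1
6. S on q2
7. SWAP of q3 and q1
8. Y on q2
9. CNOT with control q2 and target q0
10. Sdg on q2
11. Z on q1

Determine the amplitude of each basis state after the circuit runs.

After the circuit, the state carries amplitude sqrt(2)/2 on |1010>, sqrt(2)/2 on |1011>, and 0 on every other basis state. Key observation: steps 1-4 multiply out to the identity, so the circuit reduces to the remaining gates.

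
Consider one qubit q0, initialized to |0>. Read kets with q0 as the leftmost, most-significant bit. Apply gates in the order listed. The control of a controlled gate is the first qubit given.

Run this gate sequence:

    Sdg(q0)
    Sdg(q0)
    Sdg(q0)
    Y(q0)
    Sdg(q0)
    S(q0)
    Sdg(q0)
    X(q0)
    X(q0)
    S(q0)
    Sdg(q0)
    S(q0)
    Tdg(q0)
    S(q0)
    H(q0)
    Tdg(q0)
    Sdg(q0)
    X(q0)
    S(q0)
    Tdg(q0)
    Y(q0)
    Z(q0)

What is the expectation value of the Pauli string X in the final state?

The expectation value of X is 1. Key observation: gates 5-12 undo each other exactly, leaving only the rest of the circuit to track.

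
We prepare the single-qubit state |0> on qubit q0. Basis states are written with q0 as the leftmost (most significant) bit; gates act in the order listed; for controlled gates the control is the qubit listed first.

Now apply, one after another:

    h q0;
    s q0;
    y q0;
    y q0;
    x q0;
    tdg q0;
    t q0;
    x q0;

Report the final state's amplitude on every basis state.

The resulting statevector has amplitude sqrt(2)/2 on |0>, sqrt(2)*I/2 on |1>. Key observation: steps 5-8 multiply out to the identity, so the circuit reduces to the remaining gates.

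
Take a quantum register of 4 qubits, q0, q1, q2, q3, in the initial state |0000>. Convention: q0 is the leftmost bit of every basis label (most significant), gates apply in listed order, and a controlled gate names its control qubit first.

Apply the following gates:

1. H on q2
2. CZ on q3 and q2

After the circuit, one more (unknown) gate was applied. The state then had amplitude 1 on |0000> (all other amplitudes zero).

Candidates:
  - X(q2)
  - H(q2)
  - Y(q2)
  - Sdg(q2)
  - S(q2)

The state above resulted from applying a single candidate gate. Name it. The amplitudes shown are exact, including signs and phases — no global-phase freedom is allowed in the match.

It was H(q2) that produced the state shown.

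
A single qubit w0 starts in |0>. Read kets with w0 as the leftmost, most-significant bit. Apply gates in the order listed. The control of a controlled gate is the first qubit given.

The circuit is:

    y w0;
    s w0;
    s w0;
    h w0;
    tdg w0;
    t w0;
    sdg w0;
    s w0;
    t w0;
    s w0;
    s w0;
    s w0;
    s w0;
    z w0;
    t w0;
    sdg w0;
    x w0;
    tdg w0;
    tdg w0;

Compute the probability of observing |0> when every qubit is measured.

The probability of measuring |0> is 1/2. Key observation: gates 10-13 undo each other exactly, leaving only the rest of the circuit to track.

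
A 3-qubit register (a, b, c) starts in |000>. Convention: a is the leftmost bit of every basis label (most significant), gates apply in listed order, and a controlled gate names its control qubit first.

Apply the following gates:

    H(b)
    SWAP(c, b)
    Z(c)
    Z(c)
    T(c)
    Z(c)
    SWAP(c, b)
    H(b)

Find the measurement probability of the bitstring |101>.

Outcome |101> occurs with probability 0.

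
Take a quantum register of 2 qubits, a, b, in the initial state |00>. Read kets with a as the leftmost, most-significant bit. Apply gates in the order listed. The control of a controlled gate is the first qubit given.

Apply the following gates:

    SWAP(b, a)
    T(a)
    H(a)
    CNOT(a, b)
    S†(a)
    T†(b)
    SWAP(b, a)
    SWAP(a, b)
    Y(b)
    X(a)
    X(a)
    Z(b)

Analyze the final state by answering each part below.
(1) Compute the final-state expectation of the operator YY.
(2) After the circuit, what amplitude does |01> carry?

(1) In the final state, YY has expectation -sqrt(2)/2.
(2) The final state's coefficient on |01> equals -sqrt(2)*I/2.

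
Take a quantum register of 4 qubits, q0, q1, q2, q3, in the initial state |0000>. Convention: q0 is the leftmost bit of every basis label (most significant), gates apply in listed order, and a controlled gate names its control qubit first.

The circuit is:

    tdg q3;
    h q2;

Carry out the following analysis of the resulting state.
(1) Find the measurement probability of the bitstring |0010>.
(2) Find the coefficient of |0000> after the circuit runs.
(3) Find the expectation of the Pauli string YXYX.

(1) Outcome |0010> occurs with probability 1/2.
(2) The amplitude on |0000> is sqrt(2)/2.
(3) The observable YXYX averages to 0.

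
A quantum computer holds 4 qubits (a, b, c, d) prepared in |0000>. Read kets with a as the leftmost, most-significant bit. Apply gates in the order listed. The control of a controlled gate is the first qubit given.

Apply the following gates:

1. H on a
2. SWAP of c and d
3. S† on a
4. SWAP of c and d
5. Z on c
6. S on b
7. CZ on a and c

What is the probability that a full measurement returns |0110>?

Outcome |0110> occurs with probability 0.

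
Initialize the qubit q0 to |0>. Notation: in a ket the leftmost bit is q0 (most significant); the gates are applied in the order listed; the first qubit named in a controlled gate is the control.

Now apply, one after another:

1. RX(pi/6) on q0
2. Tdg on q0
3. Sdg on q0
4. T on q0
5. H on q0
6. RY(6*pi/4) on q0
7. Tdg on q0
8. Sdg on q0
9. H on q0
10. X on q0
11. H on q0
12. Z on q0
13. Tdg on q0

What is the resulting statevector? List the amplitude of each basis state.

After the circuit, the state carries amplitude -sqrt(6)/4 - sqrt(2)/4 on |0>, -sqrt(2)/4 + sqrt(6)/4 on |1>. Key observation: the block from step 9 through step 12 cancels to the identity and can be dropped.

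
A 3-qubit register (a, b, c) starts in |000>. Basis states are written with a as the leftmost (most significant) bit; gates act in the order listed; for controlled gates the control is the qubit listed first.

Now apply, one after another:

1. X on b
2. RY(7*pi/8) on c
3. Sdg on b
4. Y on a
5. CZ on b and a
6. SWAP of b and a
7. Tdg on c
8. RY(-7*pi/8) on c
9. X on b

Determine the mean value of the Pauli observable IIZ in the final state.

In the final state, IIZ has expectation 1/4 + sqrt(2)/2.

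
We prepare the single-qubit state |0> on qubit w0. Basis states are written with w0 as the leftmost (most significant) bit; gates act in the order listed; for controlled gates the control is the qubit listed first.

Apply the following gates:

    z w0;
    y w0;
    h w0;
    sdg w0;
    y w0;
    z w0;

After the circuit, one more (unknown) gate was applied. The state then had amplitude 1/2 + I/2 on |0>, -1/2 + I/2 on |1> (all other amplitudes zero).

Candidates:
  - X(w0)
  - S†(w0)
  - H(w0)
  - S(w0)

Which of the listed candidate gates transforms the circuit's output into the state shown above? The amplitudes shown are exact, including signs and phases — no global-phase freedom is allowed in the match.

The applied gate was H(w0).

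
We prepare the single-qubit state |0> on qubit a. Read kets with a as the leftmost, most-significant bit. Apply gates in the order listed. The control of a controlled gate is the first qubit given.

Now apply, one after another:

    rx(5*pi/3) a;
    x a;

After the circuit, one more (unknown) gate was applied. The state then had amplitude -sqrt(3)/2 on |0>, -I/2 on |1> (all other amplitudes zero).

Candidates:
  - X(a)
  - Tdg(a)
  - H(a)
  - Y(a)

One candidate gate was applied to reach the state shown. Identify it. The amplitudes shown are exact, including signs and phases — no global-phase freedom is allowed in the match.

It was X(a) that produced the state shown.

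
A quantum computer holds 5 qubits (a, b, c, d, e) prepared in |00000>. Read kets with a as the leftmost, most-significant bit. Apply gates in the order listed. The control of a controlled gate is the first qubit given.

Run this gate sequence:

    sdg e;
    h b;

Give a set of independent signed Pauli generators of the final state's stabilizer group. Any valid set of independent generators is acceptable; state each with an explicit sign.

The stabilizer group can be generated by +IXIII, +ZIIII, +IIZII, +IIIZI, +IIIIZ, among other valid generating sets.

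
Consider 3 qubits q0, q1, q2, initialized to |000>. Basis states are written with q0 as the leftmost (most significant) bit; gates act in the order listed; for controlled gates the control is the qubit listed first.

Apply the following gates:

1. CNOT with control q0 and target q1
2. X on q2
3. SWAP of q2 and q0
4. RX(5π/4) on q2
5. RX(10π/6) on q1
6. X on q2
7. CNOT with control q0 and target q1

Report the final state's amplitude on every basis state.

The final amplitudes are 0 on |000>, 0 on |001>, 0 on |010>, 0 on |011>, -sqrt(sqrt(2) + 2)/4 on |100>, I*sqrt(2 - sqrt(2))/4 on |101>, I*sqrt(3*sqrt(2) + 6)/4 on |110>, sqrt(6 - 3*sqrt(2))/4 on |111>.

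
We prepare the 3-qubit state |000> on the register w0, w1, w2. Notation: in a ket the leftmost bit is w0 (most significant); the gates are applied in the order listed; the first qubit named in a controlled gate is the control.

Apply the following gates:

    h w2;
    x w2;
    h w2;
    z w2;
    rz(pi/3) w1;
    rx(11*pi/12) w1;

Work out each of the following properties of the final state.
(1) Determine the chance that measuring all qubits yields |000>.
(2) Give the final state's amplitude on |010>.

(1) A full measurement returns |000> with probability -sqrt(6)/8 - sqrt(2)/8 + 1/2. Key observation: gates 1-4 undo each other exactly, leaving only the rest of the circuit to track.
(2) |010> carries amplitude (-sqrt(3*sqrt(2) + 6)/4 - sqrt(2 - sqrt(2))/4)*exp(I*pi/3) in the final state.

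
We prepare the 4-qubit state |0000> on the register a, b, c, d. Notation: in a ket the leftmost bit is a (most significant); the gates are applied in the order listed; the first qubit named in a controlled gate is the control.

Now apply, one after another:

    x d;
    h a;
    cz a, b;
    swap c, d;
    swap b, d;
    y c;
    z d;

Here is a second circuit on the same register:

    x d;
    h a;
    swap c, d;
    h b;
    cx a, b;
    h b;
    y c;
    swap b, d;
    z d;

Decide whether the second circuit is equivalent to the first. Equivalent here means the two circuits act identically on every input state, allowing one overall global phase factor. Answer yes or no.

Yes — the two circuits implement the same unitary up to a global phase.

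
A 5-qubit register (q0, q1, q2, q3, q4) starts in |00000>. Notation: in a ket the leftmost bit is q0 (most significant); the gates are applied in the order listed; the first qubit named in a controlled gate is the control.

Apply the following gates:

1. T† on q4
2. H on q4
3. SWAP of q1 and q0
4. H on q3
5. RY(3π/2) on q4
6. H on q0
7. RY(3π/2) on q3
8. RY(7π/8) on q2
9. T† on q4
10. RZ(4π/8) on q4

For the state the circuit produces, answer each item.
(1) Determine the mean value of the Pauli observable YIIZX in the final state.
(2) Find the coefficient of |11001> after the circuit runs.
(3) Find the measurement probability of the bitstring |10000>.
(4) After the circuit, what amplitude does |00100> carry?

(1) The observable YIIZX averages to 0.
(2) |11001> carries amplitude 0 in the final state.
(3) Outcome |10000> occurs with probability 1/4 - sqrt(sqrt(2) + 2)/8.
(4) |00100> carries amplitude -sqrt(2)*exp(3*I*pi/4)*cos(pi/16)/2 in the final state.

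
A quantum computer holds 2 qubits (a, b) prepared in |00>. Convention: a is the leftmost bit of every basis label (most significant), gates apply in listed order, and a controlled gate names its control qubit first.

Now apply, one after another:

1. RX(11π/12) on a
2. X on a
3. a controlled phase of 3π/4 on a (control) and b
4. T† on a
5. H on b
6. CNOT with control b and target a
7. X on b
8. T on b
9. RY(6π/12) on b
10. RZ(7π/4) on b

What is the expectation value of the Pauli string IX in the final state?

The expectation value of IX is -1/8 + sqrt(3)/8.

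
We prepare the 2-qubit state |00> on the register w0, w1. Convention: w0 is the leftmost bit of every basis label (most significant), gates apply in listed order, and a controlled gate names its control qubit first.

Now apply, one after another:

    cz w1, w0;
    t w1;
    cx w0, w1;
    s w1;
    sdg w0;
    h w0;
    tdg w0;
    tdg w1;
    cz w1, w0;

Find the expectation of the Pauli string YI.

In the final state, YI has expectation -sqrt(2)/2.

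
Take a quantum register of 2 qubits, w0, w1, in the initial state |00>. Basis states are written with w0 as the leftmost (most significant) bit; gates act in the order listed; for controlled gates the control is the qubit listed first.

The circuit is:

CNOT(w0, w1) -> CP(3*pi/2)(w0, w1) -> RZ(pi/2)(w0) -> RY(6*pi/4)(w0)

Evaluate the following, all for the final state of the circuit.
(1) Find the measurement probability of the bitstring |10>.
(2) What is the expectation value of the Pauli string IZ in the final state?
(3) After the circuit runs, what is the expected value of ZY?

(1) A full measurement returns |10> with probability 1/2.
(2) The observable IZ averages to 1.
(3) The observable ZY averages to 0.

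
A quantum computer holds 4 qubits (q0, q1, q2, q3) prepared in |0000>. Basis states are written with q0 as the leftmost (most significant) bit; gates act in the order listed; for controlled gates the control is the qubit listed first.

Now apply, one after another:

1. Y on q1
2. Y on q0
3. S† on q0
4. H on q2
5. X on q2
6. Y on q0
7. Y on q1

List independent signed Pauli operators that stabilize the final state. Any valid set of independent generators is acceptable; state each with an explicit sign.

The stabilizer group can be generated by +IIXI, +ZIII, +IZII, +IIIZ, among other valid generating sets.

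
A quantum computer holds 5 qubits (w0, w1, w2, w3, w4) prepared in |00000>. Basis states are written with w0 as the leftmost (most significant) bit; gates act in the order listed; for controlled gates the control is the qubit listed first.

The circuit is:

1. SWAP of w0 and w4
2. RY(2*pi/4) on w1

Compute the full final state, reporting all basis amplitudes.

The final amplitudes are sqrt(2)/2 on |00000>, sqrt(2)/2 on |01000>, and 0 on every other basis state.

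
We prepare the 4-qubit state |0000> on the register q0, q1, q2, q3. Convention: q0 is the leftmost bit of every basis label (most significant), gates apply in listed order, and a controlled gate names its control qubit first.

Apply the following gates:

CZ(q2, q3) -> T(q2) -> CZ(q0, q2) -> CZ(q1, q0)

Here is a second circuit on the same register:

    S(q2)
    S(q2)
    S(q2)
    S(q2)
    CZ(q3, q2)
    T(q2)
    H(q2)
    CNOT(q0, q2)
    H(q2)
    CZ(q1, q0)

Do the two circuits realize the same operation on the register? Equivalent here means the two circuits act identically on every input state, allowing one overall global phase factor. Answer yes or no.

Yes — the two circuits implement the same unitary up to a global phase.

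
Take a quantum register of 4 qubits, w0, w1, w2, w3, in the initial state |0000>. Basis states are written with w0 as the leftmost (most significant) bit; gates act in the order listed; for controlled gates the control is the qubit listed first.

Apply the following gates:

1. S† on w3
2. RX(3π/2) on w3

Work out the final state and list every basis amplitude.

The resulting statevector has amplitude -sqrt(2)/2 on |0000>, -sqrt(2)*I/2 on |0001>, and 0 on every other basis state.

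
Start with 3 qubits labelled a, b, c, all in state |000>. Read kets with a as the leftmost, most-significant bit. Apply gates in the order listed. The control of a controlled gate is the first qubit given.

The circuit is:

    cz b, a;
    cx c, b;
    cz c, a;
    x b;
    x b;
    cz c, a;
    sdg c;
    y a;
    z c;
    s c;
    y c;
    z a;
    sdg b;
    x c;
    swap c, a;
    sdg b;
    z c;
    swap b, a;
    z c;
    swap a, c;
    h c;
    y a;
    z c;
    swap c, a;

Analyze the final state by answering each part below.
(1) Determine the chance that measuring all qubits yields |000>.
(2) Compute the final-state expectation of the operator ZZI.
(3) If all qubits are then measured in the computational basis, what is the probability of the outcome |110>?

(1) Outcome |000> occurs with probability 1/2. Key observation: the block from step 3 through step 6 cancels to the identity and can be dropped.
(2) The observable ZZI averages to 0.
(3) A full measurement returns |110> with probability 0.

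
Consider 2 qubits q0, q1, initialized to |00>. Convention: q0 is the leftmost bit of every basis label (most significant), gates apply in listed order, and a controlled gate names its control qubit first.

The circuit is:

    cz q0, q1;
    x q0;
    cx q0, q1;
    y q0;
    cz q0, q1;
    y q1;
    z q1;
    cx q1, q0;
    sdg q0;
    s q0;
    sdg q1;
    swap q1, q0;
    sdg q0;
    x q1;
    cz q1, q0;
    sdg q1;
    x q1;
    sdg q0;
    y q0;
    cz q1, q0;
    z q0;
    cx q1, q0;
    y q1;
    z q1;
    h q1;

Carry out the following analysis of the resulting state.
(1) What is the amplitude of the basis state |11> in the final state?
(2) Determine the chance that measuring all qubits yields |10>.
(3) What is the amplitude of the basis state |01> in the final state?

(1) The amplitude on |11> is sqrt(2)*I/2.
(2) A full measurement returns |10> with probability 1/2.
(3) The amplitude on |01> is 0.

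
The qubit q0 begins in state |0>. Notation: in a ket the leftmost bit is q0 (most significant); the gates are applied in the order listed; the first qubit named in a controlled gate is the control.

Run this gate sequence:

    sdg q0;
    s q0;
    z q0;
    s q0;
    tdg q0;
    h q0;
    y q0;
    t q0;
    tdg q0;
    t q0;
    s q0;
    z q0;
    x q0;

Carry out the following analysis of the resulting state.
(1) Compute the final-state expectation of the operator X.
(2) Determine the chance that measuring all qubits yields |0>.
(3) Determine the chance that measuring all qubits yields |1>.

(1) The expectation value of X is -sqrt(2)/2.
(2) Outcome |0> occurs with probability 1/2.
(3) A full measurement returns |1> with probability 1/2.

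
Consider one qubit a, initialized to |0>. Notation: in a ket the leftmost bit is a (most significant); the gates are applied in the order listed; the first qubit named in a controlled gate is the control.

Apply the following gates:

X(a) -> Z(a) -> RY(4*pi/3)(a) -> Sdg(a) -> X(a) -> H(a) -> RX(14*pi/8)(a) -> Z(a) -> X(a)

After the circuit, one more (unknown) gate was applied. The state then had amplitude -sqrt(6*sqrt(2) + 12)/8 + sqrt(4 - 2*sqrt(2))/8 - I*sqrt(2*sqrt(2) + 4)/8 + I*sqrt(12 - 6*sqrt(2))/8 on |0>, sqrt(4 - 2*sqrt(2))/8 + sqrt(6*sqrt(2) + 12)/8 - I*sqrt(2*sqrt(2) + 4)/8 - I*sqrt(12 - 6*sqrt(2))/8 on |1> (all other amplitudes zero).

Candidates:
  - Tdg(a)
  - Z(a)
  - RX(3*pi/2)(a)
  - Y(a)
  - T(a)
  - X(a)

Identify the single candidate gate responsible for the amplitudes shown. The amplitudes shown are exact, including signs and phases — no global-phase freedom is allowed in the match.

The unique candidate consistent with the amplitudes is Z(a).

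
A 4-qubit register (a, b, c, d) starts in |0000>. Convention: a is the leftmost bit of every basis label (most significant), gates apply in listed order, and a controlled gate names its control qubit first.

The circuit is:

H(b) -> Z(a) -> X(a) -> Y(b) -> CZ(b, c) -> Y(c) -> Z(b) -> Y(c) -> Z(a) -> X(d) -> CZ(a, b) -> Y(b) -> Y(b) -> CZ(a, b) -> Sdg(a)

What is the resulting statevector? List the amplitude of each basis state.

After the circuit, the state carries amplitude sqrt(2)/2 on |1001>, sqrt(2)/2 on |1101>, and 0 on every other basis state.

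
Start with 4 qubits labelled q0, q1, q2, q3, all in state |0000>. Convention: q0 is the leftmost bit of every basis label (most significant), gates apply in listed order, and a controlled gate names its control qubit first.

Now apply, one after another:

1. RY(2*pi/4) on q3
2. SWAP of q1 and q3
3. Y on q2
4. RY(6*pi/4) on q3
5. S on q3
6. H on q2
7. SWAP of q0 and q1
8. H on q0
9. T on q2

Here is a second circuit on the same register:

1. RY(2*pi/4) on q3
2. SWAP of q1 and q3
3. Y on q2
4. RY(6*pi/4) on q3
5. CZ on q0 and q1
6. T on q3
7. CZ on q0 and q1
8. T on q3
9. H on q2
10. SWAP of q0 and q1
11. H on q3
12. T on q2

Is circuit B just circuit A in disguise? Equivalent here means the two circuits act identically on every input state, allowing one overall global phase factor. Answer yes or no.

No — the two circuits implement different unitaries, even allowing a global phase.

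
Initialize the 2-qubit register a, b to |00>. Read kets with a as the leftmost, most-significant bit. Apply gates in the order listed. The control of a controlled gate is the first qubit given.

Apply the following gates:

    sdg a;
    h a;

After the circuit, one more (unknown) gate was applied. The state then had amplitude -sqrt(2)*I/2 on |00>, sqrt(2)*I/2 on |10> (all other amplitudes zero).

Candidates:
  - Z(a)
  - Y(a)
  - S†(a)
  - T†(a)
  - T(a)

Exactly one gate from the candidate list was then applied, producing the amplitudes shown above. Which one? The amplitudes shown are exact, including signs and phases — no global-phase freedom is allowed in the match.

The unique candidate consistent with the amplitudes is Y(a).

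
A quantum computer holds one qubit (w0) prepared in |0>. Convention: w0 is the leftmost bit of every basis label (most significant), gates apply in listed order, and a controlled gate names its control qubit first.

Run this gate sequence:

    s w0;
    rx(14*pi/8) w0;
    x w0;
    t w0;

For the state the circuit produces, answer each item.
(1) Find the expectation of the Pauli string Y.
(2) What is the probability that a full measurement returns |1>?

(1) The expectation value of Y is -1/2.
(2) The probability of measuring |1> is sqrt(2)/4 + 1/2.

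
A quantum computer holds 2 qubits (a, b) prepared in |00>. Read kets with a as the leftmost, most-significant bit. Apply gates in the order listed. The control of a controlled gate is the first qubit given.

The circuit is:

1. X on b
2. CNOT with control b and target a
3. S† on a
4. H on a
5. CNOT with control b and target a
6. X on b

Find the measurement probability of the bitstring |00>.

A full measurement returns |00> with probability 1/2.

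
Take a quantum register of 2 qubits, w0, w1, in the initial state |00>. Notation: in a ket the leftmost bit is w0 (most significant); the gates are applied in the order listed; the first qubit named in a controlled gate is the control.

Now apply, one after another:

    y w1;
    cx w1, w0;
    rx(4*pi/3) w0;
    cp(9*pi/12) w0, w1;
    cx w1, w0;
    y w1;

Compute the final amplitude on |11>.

The final state's coefficient on |11> equals 0.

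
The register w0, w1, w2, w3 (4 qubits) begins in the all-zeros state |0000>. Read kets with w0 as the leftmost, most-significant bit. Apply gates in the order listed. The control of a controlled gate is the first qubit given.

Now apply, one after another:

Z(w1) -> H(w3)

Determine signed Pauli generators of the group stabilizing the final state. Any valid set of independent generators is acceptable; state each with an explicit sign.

The stabilizer group can be generated by +IIIX, +ZIII, +IZII, +IIZI, among other valid generating sets.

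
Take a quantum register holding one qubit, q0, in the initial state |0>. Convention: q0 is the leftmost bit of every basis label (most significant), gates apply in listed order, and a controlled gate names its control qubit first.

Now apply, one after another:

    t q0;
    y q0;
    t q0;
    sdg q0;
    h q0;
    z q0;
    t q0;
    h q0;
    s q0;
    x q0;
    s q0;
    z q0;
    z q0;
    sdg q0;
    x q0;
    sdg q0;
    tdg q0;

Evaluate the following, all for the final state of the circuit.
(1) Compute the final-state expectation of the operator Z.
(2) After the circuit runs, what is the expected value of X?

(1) The expectation value of Z is sqrt(2)/2. Key observation: the block from step 9 through step 16 cancels to the identity and can be dropped.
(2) The observable X averages to -1/2.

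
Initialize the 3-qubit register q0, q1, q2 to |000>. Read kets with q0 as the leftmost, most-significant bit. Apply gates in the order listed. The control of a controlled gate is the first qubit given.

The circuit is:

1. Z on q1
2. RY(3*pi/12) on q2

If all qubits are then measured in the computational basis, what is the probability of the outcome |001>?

A full measurement returns |001> with probability 1/2 - sqrt(2)/4.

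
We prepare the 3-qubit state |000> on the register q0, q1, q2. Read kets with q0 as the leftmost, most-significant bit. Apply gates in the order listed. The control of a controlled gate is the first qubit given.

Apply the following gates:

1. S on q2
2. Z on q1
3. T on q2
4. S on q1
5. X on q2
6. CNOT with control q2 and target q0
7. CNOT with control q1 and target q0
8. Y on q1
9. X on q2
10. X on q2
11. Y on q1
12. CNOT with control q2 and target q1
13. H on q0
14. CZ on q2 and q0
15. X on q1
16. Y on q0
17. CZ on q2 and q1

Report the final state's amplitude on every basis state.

The resulting statevector has amplitude -sqrt(2)*I/2 on |001>, sqrt(2)*I/2 on |101>, and 0 on every other basis state. Key observation: gates 8-11 undo each other exactly, leaving only the rest of the circuit to track.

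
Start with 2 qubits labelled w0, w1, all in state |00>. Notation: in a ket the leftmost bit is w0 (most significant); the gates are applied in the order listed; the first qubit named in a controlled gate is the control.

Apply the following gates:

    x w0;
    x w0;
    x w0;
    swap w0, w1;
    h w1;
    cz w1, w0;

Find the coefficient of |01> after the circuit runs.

|01> carries amplitude -sqrt(2)/2 in the final state.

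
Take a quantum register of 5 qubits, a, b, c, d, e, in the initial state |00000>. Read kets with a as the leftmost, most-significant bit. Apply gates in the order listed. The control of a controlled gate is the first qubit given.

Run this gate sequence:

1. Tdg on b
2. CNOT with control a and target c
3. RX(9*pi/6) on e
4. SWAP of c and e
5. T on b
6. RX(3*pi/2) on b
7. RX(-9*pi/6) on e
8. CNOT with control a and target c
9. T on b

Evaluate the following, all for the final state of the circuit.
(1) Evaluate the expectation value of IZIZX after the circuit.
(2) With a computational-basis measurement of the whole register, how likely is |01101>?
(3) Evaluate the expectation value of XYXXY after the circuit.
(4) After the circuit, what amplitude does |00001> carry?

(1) In the final state, IZIZX has expectation 0.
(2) A full measurement returns |01101> with probability 1/8.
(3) In the final state, XYXXY has expectation 0.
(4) The final state's coefficient on |00001> equals sqrt(2)*I/4.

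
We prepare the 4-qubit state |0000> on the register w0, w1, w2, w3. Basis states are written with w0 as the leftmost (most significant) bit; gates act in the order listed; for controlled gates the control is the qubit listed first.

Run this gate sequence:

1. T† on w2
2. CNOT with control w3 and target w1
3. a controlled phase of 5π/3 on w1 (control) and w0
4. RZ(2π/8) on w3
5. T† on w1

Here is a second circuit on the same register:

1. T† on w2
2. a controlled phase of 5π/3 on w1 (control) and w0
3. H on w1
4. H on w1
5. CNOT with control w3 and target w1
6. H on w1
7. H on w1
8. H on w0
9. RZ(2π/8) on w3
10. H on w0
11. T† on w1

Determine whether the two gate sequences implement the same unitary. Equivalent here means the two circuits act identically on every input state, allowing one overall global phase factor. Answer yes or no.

No — the two circuits implement different unitaries, even allowing a global phase.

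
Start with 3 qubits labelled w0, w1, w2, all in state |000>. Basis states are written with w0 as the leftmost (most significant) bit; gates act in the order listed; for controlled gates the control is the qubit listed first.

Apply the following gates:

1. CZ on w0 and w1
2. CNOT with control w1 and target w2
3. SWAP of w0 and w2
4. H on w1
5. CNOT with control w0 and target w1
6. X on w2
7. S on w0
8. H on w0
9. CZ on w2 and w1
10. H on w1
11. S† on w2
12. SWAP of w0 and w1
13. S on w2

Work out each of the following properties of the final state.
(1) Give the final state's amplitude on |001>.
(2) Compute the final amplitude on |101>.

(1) The amplitude on |001> is 0.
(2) |101> carries amplitude sqrt(2)/2 in the final state.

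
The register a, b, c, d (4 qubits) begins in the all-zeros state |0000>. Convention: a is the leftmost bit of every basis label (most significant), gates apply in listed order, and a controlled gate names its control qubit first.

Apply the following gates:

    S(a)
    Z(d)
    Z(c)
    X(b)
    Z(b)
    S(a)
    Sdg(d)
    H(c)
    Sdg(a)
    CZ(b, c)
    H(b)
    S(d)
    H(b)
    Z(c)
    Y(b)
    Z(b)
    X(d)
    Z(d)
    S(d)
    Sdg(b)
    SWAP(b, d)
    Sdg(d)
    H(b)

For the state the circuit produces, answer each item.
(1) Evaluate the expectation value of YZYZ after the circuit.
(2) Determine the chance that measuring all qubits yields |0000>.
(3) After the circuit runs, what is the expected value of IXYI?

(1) In the final state, YZYZ has expectation 0.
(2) The probability of measuring |0000> is 1/4.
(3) In the final state, IXYI has expectation 0.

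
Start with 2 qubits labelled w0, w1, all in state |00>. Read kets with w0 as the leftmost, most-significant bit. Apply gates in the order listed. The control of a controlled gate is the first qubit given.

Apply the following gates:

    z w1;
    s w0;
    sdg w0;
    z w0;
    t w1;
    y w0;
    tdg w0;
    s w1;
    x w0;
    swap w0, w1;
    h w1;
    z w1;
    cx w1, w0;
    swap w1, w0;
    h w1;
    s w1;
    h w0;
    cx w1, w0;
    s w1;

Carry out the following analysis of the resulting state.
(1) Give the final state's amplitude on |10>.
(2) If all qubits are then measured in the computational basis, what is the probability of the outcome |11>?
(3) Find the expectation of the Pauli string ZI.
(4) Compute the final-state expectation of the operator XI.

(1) The final state's coefficient on |10> equals sqrt(2)*exp(I*pi/4)/2.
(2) Outcome |11> occurs with probability 1/2.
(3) The expectation value of ZI is -1.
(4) The expectation value of XI is 0.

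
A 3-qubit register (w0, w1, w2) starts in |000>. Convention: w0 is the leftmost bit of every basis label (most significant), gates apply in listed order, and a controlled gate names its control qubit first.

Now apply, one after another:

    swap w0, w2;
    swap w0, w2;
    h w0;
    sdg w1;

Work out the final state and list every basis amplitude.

After the circuit, the state carries amplitude sqrt(2)/2 on |000>, sqrt(2)/2 on |100>, and 0 on every other basis state. Key observation: steps 1-2 multiply out to the identity, so the circuit reduces to the remaining gates.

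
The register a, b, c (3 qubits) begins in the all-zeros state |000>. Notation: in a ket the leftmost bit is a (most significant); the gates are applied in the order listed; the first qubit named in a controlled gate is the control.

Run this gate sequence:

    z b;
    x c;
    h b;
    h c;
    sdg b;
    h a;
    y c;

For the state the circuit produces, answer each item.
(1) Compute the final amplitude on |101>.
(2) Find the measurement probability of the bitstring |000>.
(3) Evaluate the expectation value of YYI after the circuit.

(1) The amplitude on |101> is sqrt(2)*I/4.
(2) Outcome |000> occurs with probability 1/8.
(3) The observable YYI averages to 0.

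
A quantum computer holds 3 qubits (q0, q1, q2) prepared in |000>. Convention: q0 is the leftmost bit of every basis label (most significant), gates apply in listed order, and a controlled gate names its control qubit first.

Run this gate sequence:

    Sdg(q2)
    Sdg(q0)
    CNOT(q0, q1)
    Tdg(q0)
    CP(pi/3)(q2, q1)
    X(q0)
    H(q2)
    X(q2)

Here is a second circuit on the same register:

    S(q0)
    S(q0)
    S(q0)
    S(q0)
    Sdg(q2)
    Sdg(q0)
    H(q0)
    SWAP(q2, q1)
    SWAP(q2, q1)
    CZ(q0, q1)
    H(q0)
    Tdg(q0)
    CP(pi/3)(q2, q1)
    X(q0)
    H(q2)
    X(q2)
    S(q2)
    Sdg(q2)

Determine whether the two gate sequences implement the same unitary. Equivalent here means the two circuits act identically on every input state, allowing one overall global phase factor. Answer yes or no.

No — the two circuits implement different unitaries, even allowing a global phase.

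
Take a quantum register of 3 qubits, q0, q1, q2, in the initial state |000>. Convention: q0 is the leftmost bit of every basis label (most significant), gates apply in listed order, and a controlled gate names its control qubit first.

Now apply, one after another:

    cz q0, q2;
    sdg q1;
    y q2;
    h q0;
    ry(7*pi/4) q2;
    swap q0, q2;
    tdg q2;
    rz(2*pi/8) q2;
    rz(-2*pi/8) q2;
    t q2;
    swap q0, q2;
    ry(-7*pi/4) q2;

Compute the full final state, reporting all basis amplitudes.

The resulting statevector has amplitude sqrt(2)*I/2 on |001>, sqrt(2)*I/2 on |101>, and 0 on every other basis state. Key observation: gates 5-12 undo each other exactly, leaving only the rest of the circuit to track.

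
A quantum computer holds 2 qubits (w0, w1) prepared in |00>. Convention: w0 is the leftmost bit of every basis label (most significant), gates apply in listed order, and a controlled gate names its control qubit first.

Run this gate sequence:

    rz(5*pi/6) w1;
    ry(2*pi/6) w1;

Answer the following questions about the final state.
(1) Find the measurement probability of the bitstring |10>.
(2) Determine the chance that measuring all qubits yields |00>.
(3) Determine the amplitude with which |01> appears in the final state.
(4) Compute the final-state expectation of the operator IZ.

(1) Outcome |10> occurs with probability 0.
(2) The probability of measuring |00> is 3/4.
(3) The final state's coefficient on |01> equals -exp(7*I*pi/12)/2.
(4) The expectation value of IZ is 1/2.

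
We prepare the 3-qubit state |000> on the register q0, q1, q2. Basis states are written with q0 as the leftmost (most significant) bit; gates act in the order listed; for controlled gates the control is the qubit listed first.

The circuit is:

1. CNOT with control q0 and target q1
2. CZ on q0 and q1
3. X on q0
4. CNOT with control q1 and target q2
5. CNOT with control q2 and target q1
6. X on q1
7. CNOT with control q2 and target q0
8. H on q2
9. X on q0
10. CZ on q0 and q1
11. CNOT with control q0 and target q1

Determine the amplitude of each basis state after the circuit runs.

After the circuit, the state carries amplitude sqrt(2)/2 on |010>, sqrt(2)/2 on |011>, and 0 on every other basis state.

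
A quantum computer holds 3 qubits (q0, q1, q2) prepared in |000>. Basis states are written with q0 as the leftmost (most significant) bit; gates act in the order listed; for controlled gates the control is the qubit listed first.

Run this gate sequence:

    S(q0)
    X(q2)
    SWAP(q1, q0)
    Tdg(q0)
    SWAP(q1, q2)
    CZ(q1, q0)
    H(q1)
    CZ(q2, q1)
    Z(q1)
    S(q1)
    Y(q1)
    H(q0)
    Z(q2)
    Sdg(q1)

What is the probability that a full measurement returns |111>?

The probability of measuring |111> is 0.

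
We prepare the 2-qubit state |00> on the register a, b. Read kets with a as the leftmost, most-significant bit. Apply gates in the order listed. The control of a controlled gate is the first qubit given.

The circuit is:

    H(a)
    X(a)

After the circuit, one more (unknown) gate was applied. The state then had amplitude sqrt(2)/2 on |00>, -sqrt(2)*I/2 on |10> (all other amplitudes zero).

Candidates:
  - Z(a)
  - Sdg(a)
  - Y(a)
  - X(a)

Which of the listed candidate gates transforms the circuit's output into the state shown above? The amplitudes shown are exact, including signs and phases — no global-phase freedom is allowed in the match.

The unique candidate consistent with the amplitudes is Sdg(a).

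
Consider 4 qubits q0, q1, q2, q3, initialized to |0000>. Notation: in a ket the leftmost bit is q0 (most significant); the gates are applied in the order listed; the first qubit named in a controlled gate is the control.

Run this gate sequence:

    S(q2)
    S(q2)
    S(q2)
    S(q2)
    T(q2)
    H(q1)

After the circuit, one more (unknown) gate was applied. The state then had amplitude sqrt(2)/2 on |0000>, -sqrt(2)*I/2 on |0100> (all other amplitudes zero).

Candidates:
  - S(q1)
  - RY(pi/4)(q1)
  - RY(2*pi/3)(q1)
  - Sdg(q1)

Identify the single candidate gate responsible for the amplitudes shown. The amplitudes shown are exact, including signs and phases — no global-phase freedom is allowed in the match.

The applied gate was Sdg(q1). Key observation: steps 1-4 multiply out to the identity, so the circuit reduces to the remaining gates.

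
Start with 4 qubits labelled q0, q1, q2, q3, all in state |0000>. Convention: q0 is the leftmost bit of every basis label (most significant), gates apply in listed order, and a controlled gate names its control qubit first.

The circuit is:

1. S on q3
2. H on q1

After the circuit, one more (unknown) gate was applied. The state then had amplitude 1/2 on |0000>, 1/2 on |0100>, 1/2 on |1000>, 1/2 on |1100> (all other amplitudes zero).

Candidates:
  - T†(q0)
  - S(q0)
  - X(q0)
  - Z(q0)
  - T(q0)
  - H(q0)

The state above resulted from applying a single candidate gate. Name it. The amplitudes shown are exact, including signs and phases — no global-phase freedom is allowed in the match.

It was H(q0) that produced the state shown.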